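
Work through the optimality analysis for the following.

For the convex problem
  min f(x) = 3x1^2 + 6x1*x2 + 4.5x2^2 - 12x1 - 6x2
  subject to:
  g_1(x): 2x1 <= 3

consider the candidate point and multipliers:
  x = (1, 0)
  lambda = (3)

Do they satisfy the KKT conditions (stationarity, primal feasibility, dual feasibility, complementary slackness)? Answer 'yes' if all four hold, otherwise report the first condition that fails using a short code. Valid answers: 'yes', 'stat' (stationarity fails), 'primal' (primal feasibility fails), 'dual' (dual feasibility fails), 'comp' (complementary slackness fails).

Gradient of f: grad f(x) = Q x + c = (-6, 0)
Constraint values g_i(x) = a_i^T x - b_i:
  g_1((1, 0)) = -1
Stationarity residual: grad f(x) + sum_i lambda_i a_i = (0, 0)
  -> stationarity OK
Primal feasibility (all g_i <= 0): OK
Dual feasibility (all lambda_i >= 0): OK
Complementary slackness (lambda_i * g_i(x) = 0 for all i): FAILS

Verdict: the first failing condition is complementary_slackness -> comp.

comp


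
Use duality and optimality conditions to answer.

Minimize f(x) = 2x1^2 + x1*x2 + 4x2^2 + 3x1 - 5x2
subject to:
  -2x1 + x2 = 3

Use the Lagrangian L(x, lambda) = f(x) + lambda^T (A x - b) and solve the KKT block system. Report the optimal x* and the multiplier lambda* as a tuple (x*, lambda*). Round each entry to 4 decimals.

Form the Lagrangian:
  L(x, lambda) = (1/2) x^T Q x + c^T x + lambda^T (A x - b)
Stationarity (grad_x L = 0): Q x + c + A^T lambda = 0.
Primal feasibility: A x = b.

This gives the KKT block system:
  [ Q   A^T ] [ x     ]   [-c ]
  [ A    0  ] [ lambda ] = [ b ]

Solving the linear system:
  x*      = (-1.1, 0.8)
  lambda* = (-0.3)
  f(x*)   = -3.2

x* = (-1.1, 0.8), lambda* = (-0.3)


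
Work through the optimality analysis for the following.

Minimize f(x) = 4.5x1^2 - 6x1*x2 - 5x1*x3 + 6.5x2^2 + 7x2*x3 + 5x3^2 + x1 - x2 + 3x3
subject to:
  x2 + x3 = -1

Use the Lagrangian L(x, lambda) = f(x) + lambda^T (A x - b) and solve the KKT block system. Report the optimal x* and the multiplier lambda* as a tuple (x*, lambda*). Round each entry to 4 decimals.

Form the Lagrangian:
  L(x, lambda) = (1/2) x^T Q x + c^T x + lambda^T (A x - b)
Stationarity (grad_x L = 0): Q x + c + A^T lambda = 0.
Primal feasibility: A x = b.

This gives the KKT block system:
  [ Q   A^T ] [ x     ]   [-c ]
  [ A    0  ] [ lambda ] = [ b ]

Solving the linear system:
  x*      = (-0.6625, 0.0375, -1.0375)
  lambda* = (3.8)
  f(x*)   = -0.0063

x* = (-0.6625, 0.0375, -1.0375), lambda* = (3.8)


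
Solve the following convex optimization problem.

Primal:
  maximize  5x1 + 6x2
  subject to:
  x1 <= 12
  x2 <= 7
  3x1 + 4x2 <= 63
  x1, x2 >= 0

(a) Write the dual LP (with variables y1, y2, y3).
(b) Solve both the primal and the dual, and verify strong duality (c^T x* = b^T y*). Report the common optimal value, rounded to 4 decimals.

The standard primal-dual pair for 'max c^T x s.t. A x <= b, x >= 0' is:
  Dual:  min b^T y  s.t.  A^T y >= c,  y >= 0.

So the dual LP is:
  minimize  12y1 + 7y2 + 63y3
  subject to:
    y1 + 3y3 >= 5
    y2 + 4y3 >= 6
    y1, y2, y3 >= 0

Solving the primal: x* = (12, 6.75).
  primal value c^T x* = 100.5.
Solving the dual: y* = (0.5, 0, 1.5).
  dual value b^T y* = 100.5.
Strong duality: c^T x* = b^T y*. Confirmed.

100.5


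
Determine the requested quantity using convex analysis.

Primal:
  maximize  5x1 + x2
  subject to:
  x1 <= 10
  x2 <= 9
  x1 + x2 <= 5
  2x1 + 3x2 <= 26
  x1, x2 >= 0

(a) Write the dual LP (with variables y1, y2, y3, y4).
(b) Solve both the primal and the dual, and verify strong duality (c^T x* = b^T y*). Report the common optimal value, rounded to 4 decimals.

The standard primal-dual pair for 'max c^T x s.t. A x <= b, x >= 0' is:
  Dual:  min b^T y  s.t.  A^T y >= c,  y >= 0.

So the dual LP is:
  minimize  10y1 + 9y2 + 5y3 + 26y4
  subject to:
    y1 + y3 + 2y4 >= 5
    y2 + y3 + 3y4 >= 1
    y1, y2, y3, y4 >= 0

Solving the primal: x* = (5, 0).
  primal value c^T x* = 25.
Solving the dual: y* = (0, 0, 5, 0).
  dual value b^T y* = 25.
Strong duality: c^T x* = b^T y*. Confirmed.

25


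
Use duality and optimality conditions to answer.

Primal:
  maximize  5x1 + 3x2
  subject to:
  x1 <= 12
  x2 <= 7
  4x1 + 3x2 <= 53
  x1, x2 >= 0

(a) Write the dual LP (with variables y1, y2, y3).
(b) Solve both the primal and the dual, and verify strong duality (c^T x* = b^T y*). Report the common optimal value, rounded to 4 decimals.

The standard primal-dual pair for 'max c^T x s.t. A x <= b, x >= 0' is:
  Dual:  min b^T y  s.t.  A^T y >= c,  y >= 0.

So the dual LP is:
  minimize  12y1 + 7y2 + 53y3
  subject to:
    y1 + 4y3 >= 5
    y2 + 3y3 >= 3
    y1, y2, y3 >= 0

Solving the primal: x* = (12, 1.6667).
  primal value c^T x* = 65.
Solving the dual: y* = (1, 0, 1).
  dual value b^T y* = 65.
Strong duality: c^T x* = b^T y*. Confirmed.

65


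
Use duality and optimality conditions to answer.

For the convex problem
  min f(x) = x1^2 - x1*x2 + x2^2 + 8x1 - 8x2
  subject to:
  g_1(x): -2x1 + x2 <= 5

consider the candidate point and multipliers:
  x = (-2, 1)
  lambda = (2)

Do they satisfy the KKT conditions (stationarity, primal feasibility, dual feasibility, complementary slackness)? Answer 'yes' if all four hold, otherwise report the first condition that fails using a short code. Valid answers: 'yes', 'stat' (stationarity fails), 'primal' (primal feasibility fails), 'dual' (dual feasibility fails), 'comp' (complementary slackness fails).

Gradient of f: grad f(x) = Q x + c = (3, -4)
Constraint values g_i(x) = a_i^T x - b_i:
  g_1((-2, 1)) = 0
Stationarity residual: grad f(x) + sum_i lambda_i a_i = (-1, -2)
  -> stationarity FAILS
Primal feasibility (all g_i <= 0): OK
Dual feasibility (all lambda_i >= 0): OK
Complementary slackness (lambda_i * g_i(x) = 0 for all i): OK

Verdict: the first failing condition is stationarity -> stat.

stat


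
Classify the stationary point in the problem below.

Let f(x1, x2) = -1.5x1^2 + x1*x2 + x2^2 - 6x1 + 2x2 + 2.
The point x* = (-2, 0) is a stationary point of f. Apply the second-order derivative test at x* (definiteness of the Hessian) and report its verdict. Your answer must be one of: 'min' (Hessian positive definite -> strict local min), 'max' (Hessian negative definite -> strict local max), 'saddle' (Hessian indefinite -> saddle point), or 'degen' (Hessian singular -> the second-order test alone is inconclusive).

Compute the Hessian H = grad^2 f:
  H = [[-3, 1], [1, 2]]
Verify stationarity: grad f(x*) = H x* + g = (0, 0).
Eigenvalues of H: -3.1926, 2.1926.
Eigenvalues have mixed signs, so H is indefinite -> x* is a saddle point.

saddle


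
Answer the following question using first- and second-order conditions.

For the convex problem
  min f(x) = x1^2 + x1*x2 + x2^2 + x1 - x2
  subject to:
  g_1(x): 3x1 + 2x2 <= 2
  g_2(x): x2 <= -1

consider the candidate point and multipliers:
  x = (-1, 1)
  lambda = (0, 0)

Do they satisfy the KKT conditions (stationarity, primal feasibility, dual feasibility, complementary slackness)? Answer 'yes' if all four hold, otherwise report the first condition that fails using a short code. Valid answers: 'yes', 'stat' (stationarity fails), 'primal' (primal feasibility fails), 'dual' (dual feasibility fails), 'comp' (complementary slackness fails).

Gradient of f: grad f(x) = Q x + c = (0, 0)
Constraint values g_i(x) = a_i^T x - b_i:
  g_1((-1, 1)) = -3
  g_2((-1, 1)) = 2
Stationarity residual: grad f(x) + sum_i lambda_i a_i = (0, 0)
  -> stationarity OK
Primal feasibility (all g_i <= 0): FAILS
Dual feasibility (all lambda_i >= 0): OK
Complementary slackness (lambda_i * g_i(x) = 0 for all i): OK

Verdict: the first failing condition is primal_feasibility -> primal.

primal


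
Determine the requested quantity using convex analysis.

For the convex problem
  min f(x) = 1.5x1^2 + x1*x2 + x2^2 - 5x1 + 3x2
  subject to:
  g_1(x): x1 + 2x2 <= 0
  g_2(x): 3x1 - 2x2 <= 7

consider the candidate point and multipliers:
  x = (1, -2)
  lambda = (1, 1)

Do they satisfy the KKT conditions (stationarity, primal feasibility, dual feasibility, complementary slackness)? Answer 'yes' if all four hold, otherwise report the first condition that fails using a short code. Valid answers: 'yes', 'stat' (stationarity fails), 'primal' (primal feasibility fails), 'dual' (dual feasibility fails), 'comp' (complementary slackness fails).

Gradient of f: grad f(x) = Q x + c = (-4, 0)
Constraint values g_i(x) = a_i^T x - b_i:
  g_1((1, -2)) = -3
  g_2((1, -2)) = 0
Stationarity residual: grad f(x) + sum_i lambda_i a_i = (0, 0)
  -> stationarity OK
Primal feasibility (all g_i <= 0): OK
Dual feasibility (all lambda_i >= 0): OK
Complementary slackness (lambda_i * g_i(x) = 0 for all i): FAILS

Verdict: the first failing condition is complementary_slackness -> comp.

comp


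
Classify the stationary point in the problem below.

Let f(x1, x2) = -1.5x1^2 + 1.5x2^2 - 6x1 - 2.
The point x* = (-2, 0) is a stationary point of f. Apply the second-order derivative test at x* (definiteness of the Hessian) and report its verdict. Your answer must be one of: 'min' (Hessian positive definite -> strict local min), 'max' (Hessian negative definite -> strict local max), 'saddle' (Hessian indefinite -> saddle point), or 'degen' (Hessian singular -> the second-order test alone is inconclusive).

Compute the Hessian H = grad^2 f:
  H = [[-3, 0], [0, 3]]
Verify stationarity: grad f(x*) = H x* + g = (0, 0).
Eigenvalues of H: -3, 3.
Eigenvalues have mixed signs, so H is indefinite -> x* is a saddle point.

saddle


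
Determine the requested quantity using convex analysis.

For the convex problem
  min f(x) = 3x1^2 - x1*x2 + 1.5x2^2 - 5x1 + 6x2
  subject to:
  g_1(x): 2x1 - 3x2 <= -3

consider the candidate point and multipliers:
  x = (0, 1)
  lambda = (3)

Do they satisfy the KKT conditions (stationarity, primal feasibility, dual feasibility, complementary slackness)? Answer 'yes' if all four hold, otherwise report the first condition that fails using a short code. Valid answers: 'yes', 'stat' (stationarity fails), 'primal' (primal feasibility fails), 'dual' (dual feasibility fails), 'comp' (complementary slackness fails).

Gradient of f: grad f(x) = Q x + c = (-6, 9)
Constraint values g_i(x) = a_i^T x - b_i:
  g_1((0, 1)) = 0
Stationarity residual: grad f(x) + sum_i lambda_i a_i = (0, 0)
  -> stationarity OK
Primal feasibility (all g_i <= 0): OK
Dual feasibility (all lambda_i >= 0): OK
Complementary slackness (lambda_i * g_i(x) = 0 for all i): OK

Verdict: yes, KKT holds.

yes


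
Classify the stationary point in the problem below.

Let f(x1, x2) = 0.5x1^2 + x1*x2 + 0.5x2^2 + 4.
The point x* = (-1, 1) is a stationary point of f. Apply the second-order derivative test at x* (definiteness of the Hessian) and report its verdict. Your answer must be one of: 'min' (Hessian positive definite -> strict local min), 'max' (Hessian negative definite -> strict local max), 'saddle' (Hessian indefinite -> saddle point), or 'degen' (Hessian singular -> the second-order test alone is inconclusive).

Compute the Hessian H = grad^2 f:
  H = [[1, 1], [1, 1]]
Verify stationarity: grad f(x*) = H x* + g = (0, 0).
Eigenvalues of H: 0, 2.
H has a zero eigenvalue (singular; positive semidefinite but not definite), so H is neither positive definite, negative definite, nor indefinite. The second-order test alone is inconclusive -> degen.
(Indeed, f is constant along the null direction of H through x*, so x* is not a strict local extremum.)

degen


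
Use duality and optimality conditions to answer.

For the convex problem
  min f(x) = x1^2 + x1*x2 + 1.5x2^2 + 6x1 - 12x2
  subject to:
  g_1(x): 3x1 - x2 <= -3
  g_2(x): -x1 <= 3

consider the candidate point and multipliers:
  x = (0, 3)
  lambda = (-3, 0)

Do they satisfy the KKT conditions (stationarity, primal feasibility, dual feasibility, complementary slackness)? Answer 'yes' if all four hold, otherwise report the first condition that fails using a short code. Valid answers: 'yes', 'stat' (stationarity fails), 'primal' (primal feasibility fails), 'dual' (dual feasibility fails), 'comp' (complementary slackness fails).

Gradient of f: grad f(x) = Q x + c = (9, -3)
Constraint values g_i(x) = a_i^T x - b_i:
  g_1((0, 3)) = 0
  g_2((0, 3)) = -3
Stationarity residual: grad f(x) + sum_i lambda_i a_i = (0, 0)
  -> stationarity OK
Primal feasibility (all g_i <= 0): OK
Dual feasibility (all lambda_i >= 0): FAILS
Complementary slackness (lambda_i * g_i(x) = 0 for all i): OK

Verdict: the first failing condition is dual_feasibility -> dual.

dual


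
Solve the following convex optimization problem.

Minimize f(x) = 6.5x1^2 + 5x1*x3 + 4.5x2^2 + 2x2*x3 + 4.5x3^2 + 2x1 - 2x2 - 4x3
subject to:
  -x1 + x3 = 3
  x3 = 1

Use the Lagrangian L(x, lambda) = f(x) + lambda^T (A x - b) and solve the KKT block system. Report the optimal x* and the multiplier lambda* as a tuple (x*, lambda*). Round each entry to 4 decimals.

Form the Lagrangian:
  L(x, lambda) = (1/2) x^T Q x + c^T x + lambda^T (A x - b)
Stationarity (grad_x L = 0): Q x + c + A^T lambda = 0.
Primal feasibility: A x = b.

This gives the KKT block system:
  [ Q   A^T ] [ x     ]   [-c ]
  [ A    0  ] [ lambda ] = [ b ]

Solving the linear system:
  x*      = (-2, 0, 1)
  lambda* = (-19, 24)
  f(x*)   = 12.5

x* = (-2, 0, 1), lambda* = (-19, 24)


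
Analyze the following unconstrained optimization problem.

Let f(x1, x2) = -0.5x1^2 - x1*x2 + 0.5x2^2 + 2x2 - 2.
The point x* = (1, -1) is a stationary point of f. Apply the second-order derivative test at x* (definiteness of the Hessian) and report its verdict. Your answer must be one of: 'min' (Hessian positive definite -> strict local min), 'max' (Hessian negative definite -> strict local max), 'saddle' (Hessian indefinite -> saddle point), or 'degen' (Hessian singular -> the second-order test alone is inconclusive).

Compute the Hessian H = grad^2 f:
  H = [[-1, -1], [-1, 1]]
Verify stationarity: grad f(x*) = H x* + g = (0, 0).
Eigenvalues of H: -1.4142, 1.4142.
Eigenvalues have mixed signs, so H is indefinite -> x* is a saddle point.

saddle


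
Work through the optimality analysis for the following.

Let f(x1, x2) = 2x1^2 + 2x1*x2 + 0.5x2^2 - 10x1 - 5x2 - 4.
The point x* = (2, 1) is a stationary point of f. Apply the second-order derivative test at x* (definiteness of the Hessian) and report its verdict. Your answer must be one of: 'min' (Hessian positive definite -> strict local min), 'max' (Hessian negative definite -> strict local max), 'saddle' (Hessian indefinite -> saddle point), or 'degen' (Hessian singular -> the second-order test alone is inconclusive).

Compute the Hessian H = grad^2 f:
  H = [[4, 2], [2, 1]]
Verify stationarity: grad f(x*) = H x* + g = (0, 0).
Eigenvalues of H: 0, 5.
H has a zero eigenvalue (singular; positive semidefinite but not definite), so H is neither positive definite, negative definite, nor indefinite. The second-order test alone is inconclusive -> degen.
(Indeed, f is constant along the null direction of H through x*, so x* is not a strict local extremum.)

degen


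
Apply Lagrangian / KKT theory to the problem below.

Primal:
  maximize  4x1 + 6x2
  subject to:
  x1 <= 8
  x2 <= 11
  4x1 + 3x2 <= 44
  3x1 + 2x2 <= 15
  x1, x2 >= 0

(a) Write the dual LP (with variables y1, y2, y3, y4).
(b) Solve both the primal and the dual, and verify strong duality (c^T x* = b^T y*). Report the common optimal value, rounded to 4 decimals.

The standard primal-dual pair for 'max c^T x s.t. A x <= b, x >= 0' is:
  Dual:  min b^T y  s.t.  A^T y >= c,  y >= 0.

So the dual LP is:
  minimize  8y1 + 11y2 + 44y3 + 15y4
  subject to:
    y1 + 4y3 + 3y4 >= 4
    y2 + 3y3 + 2y4 >= 6
    y1, y2, y3, y4 >= 0

Solving the primal: x* = (0, 7.5).
  primal value c^T x* = 45.
Solving the dual: y* = (0, 0, 0, 3).
  dual value b^T y* = 45.
Strong duality: c^T x* = b^T y*. Confirmed.

45


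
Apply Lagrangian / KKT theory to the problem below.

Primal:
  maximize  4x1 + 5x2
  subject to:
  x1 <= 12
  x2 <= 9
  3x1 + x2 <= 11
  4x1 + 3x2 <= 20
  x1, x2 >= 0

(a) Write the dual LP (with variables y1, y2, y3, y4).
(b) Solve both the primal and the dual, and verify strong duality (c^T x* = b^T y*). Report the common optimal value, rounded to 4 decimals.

The standard primal-dual pair for 'max c^T x s.t. A x <= b, x >= 0' is:
  Dual:  min b^T y  s.t.  A^T y >= c,  y >= 0.

So the dual LP is:
  minimize  12y1 + 9y2 + 11y3 + 20y4
  subject to:
    y1 + 3y3 + 4y4 >= 4
    y2 + y3 + 3y4 >= 5
    y1, y2, y3, y4 >= 0

Solving the primal: x* = (0, 6.6667).
  primal value c^T x* = 33.3333.
Solving the dual: y* = (0, 0, 0, 1.6667).
  dual value b^T y* = 33.3333.
Strong duality: c^T x* = b^T y*. Confirmed.

33.3333


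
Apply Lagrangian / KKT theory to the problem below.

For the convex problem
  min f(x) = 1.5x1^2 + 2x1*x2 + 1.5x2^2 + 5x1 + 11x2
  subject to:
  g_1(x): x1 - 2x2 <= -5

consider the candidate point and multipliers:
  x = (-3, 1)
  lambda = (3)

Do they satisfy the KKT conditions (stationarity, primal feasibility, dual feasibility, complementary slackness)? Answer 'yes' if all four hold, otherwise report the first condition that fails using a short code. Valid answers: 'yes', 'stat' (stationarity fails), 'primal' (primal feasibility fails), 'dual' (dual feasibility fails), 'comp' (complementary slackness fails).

Gradient of f: grad f(x) = Q x + c = (-2, 8)
Constraint values g_i(x) = a_i^T x - b_i:
  g_1((-3, 1)) = 0
Stationarity residual: grad f(x) + sum_i lambda_i a_i = (1, 2)
  -> stationarity FAILS
Primal feasibility (all g_i <= 0): OK
Dual feasibility (all lambda_i >= 0): OK
Complementary slackness (lambda_i * g_i(x) = 0 for all i): OK

Verdict: the first failing condition is stationarity -> stat.

stat


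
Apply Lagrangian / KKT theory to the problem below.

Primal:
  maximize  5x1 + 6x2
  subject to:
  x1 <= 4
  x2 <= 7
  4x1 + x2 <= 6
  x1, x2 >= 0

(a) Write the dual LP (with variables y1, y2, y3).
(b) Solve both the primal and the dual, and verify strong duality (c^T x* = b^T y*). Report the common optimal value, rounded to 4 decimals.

The standard primal-dual pair for 'max c^T x s.t. A x <= b, x >= 0' is:
  Dual:  min b^T y  s.t.  A^T y >= c,  y >= 0.

So the dual LP is:
  minimize  4y1 + 7y2 + 6y3
  subject to:
    y1 + 4y3 >= 5
    y2 + y3 >= 6
    y1, y2, y3 >= 0

Solving the primal: x* = (0, 6).
  primal value c^T x* = 36.
Solving the dual: y* = (0, 0, 6).
  dual value b^T y* = 36.
Strong duality: c^T x* = b^T y*. Confirmed.

36


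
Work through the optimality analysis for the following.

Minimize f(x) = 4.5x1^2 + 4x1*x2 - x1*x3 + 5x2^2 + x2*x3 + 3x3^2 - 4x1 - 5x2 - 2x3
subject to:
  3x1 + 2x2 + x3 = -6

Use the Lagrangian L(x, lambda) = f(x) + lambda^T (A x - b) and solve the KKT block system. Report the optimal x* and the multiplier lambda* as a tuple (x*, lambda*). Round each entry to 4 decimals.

Form the Lagrangian:
  L(x, lambda) = (1/2) x^T Q x + c^T x + lambda^T (A x - b)
Stationarity (grad_x L = 0): Q x + c + A^T lambda = 0.
Primal feasibility: A x = b.

This gives the KKT block system:
  [ Q   A^T ] [ x     ]   [-c ]
  [ A    0  ] [ lambda ] = [ b ]

Solving the linear system:
  x*      = (-1.7213, 0.071, -0.9781)
  lambda* = (6.0765)
  f(x*)   = 22.4727

x* = (-1.7213, 0.071, -0.9781), lambda* = (6.0765)


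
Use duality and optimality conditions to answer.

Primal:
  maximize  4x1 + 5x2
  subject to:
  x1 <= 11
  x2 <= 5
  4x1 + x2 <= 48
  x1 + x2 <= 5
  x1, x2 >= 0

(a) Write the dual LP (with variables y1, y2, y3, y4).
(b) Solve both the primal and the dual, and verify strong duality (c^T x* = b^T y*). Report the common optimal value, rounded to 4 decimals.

The standard primal-dual pair for 'max c^T x s.t. A x <= b, x >= 0' is:
  Dual:  min b^T y  s.t.  A^T y >= c,  y >= 0.

So the dual LP is:
  minimize  11y1 + 5y2 + 48y3 + 5y4
  subject to:
    y1 + 4y3 + y4 >= 4
    y2 + y3 + y4 >= 5
    y1, y2, y3, y4 >= 0

Solving the primal: x* = (0, 5).
  primal value c^T x* = 25.
Solving the dual: y* = (0, 1, 0, 4).
  dual value b^T y* = 25.
Strong duality: c^T x* = b^T y*. Confirmed.

25


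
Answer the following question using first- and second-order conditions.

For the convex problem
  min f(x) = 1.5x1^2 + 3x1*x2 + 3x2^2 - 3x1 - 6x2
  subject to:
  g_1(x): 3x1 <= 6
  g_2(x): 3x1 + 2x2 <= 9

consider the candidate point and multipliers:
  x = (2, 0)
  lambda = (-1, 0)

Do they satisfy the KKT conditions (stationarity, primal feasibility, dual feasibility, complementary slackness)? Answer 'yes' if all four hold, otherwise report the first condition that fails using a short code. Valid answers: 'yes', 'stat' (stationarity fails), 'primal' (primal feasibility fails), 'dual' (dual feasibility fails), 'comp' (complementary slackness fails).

Gradient of f: grad f(x) = Q x + c = (3, 0)
Constraint values g_i(x) = a_i^T x - b_i:
  g_1((2, 0)) = 0
  g_2((2, 0)) = -3
Stationarity residual: grad f(x) + sum_i lambda_i a_i = (0, 0)
  -> stationarity OK
Primal feasibility (all g_i <= 0): OK
Dual feasibility (all lambda_i >= 0): FAILS
Complementary slackness (lambda_i * g_i(x) = 0 for all i): OK

Verdict: the first failing condition is dual_feasibility -> dual.

dual


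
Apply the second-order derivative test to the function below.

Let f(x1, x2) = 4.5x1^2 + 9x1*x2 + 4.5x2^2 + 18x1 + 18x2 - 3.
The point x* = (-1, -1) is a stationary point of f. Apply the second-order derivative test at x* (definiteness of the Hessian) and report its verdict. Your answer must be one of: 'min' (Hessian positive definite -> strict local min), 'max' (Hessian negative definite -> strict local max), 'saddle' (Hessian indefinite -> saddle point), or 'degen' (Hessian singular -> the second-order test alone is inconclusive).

Compute the Hessian H = grad^2 f:
  H = [[9, 9], [9, 9]]
Verify stationarity: grad f(x*) = H x* + g = (0, 0).
Eigenvalues of H: 0, 18.
H has a zero eigenvalue (singular; positive semidefinite but not definite), so H is neither positive definite, negative definite, nor indefinite. The second-order test alone is inconclusive -> degen.
(Indeed, f is constant along the null direction of H through x*, so x* is not a strict local extremum.)

degen


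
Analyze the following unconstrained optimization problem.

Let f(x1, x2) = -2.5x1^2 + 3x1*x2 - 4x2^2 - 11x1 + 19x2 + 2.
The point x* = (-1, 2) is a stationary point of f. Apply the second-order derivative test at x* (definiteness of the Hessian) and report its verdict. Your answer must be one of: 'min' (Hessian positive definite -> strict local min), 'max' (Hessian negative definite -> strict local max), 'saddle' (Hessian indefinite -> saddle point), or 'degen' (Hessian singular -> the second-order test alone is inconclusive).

Compute the Hessian H = grad^2 f:
  H = [[-5, 3], [3, -8]]
Verify stationarity: grad f(x*) = H x* + g = (0, 0).
Eigenvalues of H: -9.8541, -3.1459.
Both eigenvalues < 0, so H is negative definite -> x* is a strict local max.

max


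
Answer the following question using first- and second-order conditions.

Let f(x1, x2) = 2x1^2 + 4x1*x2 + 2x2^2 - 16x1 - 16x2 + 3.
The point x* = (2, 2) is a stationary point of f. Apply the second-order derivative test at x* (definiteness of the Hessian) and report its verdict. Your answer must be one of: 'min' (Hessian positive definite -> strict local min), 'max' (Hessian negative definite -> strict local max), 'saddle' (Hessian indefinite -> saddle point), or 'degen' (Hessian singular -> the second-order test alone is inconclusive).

Compute the Hessian H = grad^2 f:
  H = [[4, 4], [4, 4]]
Verify stationarity: grad f(x*) = H x* + g = (0, 0).
Eigenvalues of H: 0, 8.
H has a zero eigenvalue (singular; positive semidefinite but not definite), so H is neither positive definite, negative definite, nor indefinite. The second-order test alone is inconclusive -> degen.
(Indeed, f is constant along the null direction of H through x*, so x* is not a strict local extremum.)

degen


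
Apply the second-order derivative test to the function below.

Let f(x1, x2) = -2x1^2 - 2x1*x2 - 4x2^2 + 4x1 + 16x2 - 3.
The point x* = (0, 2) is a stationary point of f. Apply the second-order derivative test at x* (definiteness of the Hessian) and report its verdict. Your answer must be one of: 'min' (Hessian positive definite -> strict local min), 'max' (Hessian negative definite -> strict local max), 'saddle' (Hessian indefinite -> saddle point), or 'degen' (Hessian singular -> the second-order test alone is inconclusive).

Compute the Hessian H = grad^2 f:
  H = [[-4, -2], [-2, -8]]
Verify stationarity: grad f(x*) = H x* + g = (0, 0).
Eigenvalues of H: -8.8284, -3.1716.
Both eigenvalues < 0, so H is negative definite -> x* is a strict local max.

max


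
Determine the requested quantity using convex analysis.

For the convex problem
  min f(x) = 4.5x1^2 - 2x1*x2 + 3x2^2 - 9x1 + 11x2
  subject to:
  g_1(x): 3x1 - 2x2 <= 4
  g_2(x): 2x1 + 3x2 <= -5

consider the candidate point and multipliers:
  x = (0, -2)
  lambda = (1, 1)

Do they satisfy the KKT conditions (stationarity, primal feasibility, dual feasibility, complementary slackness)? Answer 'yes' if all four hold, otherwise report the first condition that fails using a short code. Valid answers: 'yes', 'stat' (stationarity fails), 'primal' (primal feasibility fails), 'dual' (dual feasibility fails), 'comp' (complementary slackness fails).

Gradient of f: grad f(x) = Q x + c = (-5, -1)
Constraint values g_i(x) = a_i^T x - b_i:
  g_1((0, -2)) = 0
  g_2((0, -2)) = -1
Stationarity residual: grad f(x) + sum_i lambda_i a_i = (0, 0)
  -> stationarity OK
Primal feasibility (all g_i <= 0): OK
Dual feasibility (all lambda_i >= 0): OK
Complementary slackness (lambda_i * g_i(x) = 0 for all i): FAILS

Verdict: the first failing condition is complementary_slackness -> comp.

comp


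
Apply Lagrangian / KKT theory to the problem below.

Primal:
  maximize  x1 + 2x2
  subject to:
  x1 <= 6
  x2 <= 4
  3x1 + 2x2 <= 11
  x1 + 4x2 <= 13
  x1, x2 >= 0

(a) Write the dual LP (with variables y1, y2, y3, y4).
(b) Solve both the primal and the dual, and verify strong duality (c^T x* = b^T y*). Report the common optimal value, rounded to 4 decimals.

The standard primal-dual pair for 'max c^T x s.t. A x <= b, x >= 0' is:
  Dual:  min b^T y  s.t.  A^T y >= c,  y >= 0.

So the dual LP is:
  minimize  6y1 + 4y2 + 11y3 + 13y4
  subject to:
    y1 + 3y3 + y4 >= 1
    y2 + 2y3 + 4y4 >= 2
    y1, y2, y3, y4 >= 0

Solving the primal: x* = (1.8, 2.8).
  primal value c^T x* = 7.4.
Solving the dual: y* = (0, 0, 0.2, 0.4).
  dual value b^T y* = 7.4.
Strong duality: c^T x* = b^T y*. Confirmed.

7.4


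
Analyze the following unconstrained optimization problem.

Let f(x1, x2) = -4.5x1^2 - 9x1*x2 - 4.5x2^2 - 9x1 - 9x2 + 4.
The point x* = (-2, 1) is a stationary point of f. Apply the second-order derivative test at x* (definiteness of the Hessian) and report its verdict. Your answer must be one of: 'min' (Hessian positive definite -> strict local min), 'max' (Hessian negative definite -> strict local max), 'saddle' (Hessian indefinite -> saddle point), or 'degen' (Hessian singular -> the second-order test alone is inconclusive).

Compute the Hessian H = grad^2 f:
  H = [[-9, -9], [-9, -9]]
Verify stationarity: grad f(x*) = H x* + g = (0, 0).
Eigenvalues of H: -18, 0.
H has a zero eigenvalue (singular; negative semidefinite but not definite), so H is neither positive definite, negative definite, nor indefinite. The second-order test alone is inconclusive -> degen.
(Indeed, f is constant along the null direction of H through x*, so x* is not a strict local extremum.)

degen


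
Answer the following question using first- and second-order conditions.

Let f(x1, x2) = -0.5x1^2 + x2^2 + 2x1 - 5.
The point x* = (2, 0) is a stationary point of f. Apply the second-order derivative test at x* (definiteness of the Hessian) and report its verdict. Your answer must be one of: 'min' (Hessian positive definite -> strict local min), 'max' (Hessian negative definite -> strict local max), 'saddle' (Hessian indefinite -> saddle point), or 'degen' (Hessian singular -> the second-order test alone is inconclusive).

Compute the Hessian H = grad^2 f:
  H = [[-1, 0], [0, 2]]
Verify stationarity: grad f(x*) = H x* + g = (0, 0).
Eigenvalues of H: -1, 2.
Eigenvalues have mixed signs, so H is indefinite -> x* is a saddle point.

saddle


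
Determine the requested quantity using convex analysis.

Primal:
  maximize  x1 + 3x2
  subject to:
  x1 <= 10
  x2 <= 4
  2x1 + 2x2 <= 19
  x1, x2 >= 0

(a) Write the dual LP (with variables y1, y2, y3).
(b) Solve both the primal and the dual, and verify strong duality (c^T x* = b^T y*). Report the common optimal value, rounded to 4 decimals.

The standard primal-dual pair for 'max c^T x s.t. A x <= b, x >= 0' is:
  Dual:  min b^T y  s.t.  A^T y >= c,  y >= 0.

So the dual LP is:
  minimize  10y1 + 4y2 + 19y3
  subject to:
    y1 + 2y3 >= 1
    y2 + 2y3 >= 3
    y1, y2, y3 >= 0

Solving the primal: x* = (5.5, 4).
  primal value c^T x* = 17.5.
Solving the dual: y* = (0, 2, 0.5).
  dual value b^T y* = 17.5.
Strong duality: c^T x* = b^T y*. Confirmed.

17.5


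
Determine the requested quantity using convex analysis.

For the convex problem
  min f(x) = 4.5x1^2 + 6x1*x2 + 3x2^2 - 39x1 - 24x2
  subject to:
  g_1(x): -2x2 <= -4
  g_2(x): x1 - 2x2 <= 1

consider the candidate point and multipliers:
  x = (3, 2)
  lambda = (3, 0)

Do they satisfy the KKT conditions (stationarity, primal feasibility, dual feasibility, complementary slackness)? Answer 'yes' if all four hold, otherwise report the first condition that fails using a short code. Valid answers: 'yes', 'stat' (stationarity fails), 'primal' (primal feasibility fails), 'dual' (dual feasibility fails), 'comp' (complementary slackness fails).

Gradient of f: grad f(x) = Q x + c = (0, 6)
Constraint values g_i(x) = a_i^T x - b_i:
  g_1((3, 2)) = 0
  g_2((3, 2)) = -2
Stationarity residual: grad f(x) + sum_i lambda_i a_i = (0, 0)
  -> stationarity OK
Primal feasibility (all g_i <= 0): OK
Dual feasibility (all lambda_i >= 0): OK
Complementary slackness (lambda_i * g_i(x) = 0 for all i): OK

Verdict: yes, KKT holds.

yes


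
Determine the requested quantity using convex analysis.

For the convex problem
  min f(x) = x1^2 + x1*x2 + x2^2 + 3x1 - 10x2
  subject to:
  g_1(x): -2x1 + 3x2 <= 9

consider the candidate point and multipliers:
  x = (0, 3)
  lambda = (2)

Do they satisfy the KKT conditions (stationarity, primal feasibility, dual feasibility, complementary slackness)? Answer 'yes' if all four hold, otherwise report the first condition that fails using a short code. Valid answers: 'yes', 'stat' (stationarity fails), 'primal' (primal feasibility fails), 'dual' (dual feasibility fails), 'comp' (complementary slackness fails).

Gradient of f: grad f(x) = Q x + c = (6, -4)
Constraint values g_i(x) = a_i^T x - b_i:
  g_1((0, 3)) = 0
Stationarity residual: grad f(x) + sum_i lambda_i a_i = (2, 2)
  -> stationarity FAILS
Primal feasibility (all g_i <= 0): OK
Dual feasibility (all lambda_i >= 0): OK
Complementary slackness (lambda_i * g_i(x) = 0 for all i): OK

Verdict: the first failing condition is stationarity -> stat.

stat


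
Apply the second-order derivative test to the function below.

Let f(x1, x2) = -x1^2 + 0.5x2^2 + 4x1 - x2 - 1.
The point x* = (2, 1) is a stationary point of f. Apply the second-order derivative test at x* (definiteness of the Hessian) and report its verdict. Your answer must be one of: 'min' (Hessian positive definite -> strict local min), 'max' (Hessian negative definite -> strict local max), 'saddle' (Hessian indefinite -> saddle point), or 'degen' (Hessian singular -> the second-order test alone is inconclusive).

Compute the Hessian H = grad^2 f:
  H = [[-2, 0], [0, 1]]
Verify stationarity: grad f(x*) = H x* + g = (0, 0).
Eigenvalues of H: -2, 1.
Eigenvalues have mixed signs, so H is indefinite -> x* is a saddle point.

saddle


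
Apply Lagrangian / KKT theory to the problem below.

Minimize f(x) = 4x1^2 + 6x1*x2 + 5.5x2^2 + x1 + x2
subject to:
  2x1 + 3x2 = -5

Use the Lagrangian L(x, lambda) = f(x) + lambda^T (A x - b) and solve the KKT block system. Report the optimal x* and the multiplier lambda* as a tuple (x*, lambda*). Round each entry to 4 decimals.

Form the Lagrangian:
  L(x, lambda) = (1/2) x^T Q x + c^T x + lambda^T (A x - b)
Stationarity (grad_x L = 0): Q x + c + A^T lambda = 0.
Primal feasibility: A x = b.

This gives the KKT block system:
  [ Q   A^T ] [ x     ]   [-c ]
  [ A    0  ] [ lambda ] = [ b ]

Solving the linear system:
  x*      = (-0.5227, -1.3182)
  lambda* = (5.5455)
  f(x*)   = 12.9432

x* = (-0.5227, -1.3182), lambda* = (5.5455)


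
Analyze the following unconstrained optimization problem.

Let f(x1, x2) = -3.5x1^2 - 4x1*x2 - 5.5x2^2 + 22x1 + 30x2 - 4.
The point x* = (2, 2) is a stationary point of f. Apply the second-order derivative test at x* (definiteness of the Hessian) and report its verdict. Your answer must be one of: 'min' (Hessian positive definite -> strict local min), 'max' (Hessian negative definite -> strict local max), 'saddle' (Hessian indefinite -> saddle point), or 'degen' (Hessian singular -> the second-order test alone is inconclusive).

Compute the Hessian H = grad^2 f:
  H = [[-7, -4], [-4, -11]]
Verify stationarity: grad f(x*) = H x* + g = (0, 0).
Eigenvalues of H: -13.4721, -4.5279.
Both eigenvalues < 0, so H is negative definite -> x* is a strict local max.

max


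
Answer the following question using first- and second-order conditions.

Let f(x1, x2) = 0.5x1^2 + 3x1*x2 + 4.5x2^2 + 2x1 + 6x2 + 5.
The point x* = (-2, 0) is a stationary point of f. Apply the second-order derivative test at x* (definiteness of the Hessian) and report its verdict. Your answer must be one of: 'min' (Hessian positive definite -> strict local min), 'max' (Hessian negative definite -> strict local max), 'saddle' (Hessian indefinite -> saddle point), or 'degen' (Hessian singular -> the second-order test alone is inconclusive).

Compute the Hessian H = grad^2 f:
  H = [[1, 3], [3, 9]]
Verify stationarity: grad f(x*) = H x* + g = (0, 0).
Eigenvalues of H: 0, 10.
H has a zero eigenvalue (singular; positive semidefinite but not definite), so H is neither positive definite, negative definite, nor indefinite. The second-order test alone is inconclusive -> degen.
(Indeed, f is constant along the null direction of H through x*, so x* is not a strict local extremum.)

degen


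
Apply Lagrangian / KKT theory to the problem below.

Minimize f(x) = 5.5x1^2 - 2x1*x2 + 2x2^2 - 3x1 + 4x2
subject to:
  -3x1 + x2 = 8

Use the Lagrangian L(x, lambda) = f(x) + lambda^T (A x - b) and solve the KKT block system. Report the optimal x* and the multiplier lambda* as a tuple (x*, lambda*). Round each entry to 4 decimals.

Form the Lagrangian:
  L(x, lambda) = (1/2) x^T Q x + c^T x + lambda^T (A x - b)
Stationarity (grad_x L = 0): Q x + c + A^T lambda = 0.
Primal feasibility: A x = b.

This gives the KKT block system:
  [ Q   A^T ] [ x     ]   [-c ]
  [ A    0  ] [ lambda ] = [ b ]

Solving the linear system:
  x*      = (-2.5429, 0.3714)
  lambda* = (-10.5714)
  f(x*)   = 46.8429

x* = (-2.5429, 0.3714), lambda* = (-10.5714)


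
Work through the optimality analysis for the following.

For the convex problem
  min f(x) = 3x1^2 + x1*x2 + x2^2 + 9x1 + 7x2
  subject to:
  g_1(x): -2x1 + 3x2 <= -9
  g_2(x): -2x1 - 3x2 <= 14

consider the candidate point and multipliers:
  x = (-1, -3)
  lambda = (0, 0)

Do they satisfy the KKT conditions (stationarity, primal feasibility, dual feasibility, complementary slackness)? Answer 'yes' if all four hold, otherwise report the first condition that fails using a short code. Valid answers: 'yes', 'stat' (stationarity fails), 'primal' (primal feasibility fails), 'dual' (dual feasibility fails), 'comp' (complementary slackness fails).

Gradient of f: grad f(x) = Q x + c = (0, 0)
Constraint values g_i(x) = a_i^T x - b_i:
  g_1((-1, -3)) = 2
  g_2((-1, -3)) = -3
Stationarity residual: grad f(x) + sum_i lambda_i a_i = (0, 0)
  -> stationarity OK
Primal feasibility (all g_i <= 0): FAILS
Dual feasibility (all lambda_i >= 0): OK
Complementary slackness (lambda_i * g_i(x) = 0 for all i): OK

Verdict: the first failing condition is primal_feasibility -> primal.

primal


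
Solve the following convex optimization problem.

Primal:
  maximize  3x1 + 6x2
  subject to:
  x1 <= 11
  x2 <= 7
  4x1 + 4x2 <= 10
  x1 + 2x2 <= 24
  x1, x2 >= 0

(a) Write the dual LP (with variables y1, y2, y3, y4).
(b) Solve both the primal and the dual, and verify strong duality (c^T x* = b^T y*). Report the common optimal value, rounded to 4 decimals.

The standard primal-dual pair for 'max c^T x s.t. A x <= b, x >= 0' is:
  Dual:  min b^T y  s.t.  A^T y >= c,  y >= 0.

So the dual LP is:
  minimize  11y1 + 7y2 + 10y3 + 24y4
  subject to:
    y1 + 4y3 + y4 >= 3
    y2 + 4y3 + 2y4 >= 6
    y1, y2, y3, y4 >= 0

Solving the primal: x* = (0, 2.5).
  primal value c^T x* = 15.
Solving the dual: y* = (0, 0, 1.5, 0).
  dual value b^T y* = 15.
Strong duality: c^T x* = b^T y*. Confirmed.

15


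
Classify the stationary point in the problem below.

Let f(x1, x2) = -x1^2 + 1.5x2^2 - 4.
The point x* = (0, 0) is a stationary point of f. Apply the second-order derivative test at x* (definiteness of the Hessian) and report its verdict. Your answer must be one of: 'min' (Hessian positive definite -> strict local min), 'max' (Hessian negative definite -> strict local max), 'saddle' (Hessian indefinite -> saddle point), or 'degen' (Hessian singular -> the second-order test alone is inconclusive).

Compute the Hessian H = grad^2 f:
  H = [[-2, 0], [0, 3]]
Verify stationarity: grad f(x*) = H x* + g = (0, 0).
Eigenvalues of H: -2, 3.
Eigenvalues have mixed signs, so H is indefinite -> x* is a saddle point.

saddle


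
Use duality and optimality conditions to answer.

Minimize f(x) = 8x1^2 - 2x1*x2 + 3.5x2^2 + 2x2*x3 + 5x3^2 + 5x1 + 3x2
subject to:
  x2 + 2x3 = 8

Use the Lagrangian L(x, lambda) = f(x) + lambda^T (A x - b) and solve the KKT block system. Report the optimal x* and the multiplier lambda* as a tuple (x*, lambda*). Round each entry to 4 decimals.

Form the Lagrangian:
  L(x, lambda) = (1/2) x^T Q x + c^T x + lambda^T (A x - b)
Stationarity (grad_x L = 0): Q x + c + A^T lambda = 0.
Primal feasibility: A x = b.

This gives the KKT block system:
  [ Q   A^T ] [ x     ]   [-c ]
  [ A    0  ] [ lambda ] = [ b ]

Solving the linear system:
  x*      = (-0.1681, 1.1552, 3.4224)
  lambda* = (-18.2672)
  f(x*)   = 74.3815

x* = (-0.1681, 1.1552, 3.4224), lambda* = (-18.2672)


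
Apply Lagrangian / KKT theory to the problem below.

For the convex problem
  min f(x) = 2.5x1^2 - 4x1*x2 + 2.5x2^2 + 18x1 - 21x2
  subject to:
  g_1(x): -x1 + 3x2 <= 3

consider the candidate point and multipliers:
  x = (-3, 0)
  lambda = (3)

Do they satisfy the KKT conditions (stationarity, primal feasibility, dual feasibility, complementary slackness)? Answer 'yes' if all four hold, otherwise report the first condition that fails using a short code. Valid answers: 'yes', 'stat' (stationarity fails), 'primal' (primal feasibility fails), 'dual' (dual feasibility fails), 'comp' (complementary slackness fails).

Gradient of f: grad f(x) = Q x + c = (3, -9)
Constraint values g_i(x) = a_i^T x - b_i:
  g_1((-3, 0)) = 0
Stationarity residual: grad f(x) + sum_i lambda_i a_i = (0, 0)
  -> stationarity OK
Primal feasibility (all g_i <= 0): OK
Dual feasibility (all lambda_i >= 0): OK
Complementary slackness (lambda_i * g_i(x) = 0 for all i): OK

Verdict: yes, KKT holds.

yes


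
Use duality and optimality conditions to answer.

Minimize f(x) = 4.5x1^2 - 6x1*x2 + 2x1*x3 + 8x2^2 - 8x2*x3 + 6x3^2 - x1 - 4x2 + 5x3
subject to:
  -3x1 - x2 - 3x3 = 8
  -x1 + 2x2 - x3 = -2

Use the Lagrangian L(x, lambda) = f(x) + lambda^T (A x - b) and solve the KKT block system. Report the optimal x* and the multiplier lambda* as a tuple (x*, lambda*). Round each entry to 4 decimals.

Form the Lagrangian:
  L(x, lambda) = (1/2) x^T Q x + c^T x + lambda^T (A x - b)
Stationarity (grad_x L = 0): Q x + c + A^T lambda = 0.
Primal feasibility: A x = b.

This gives the KKT block system:
  [ Q   A^T ] [ x     ]   [-c ]
  [ A    0  ] [ lambda ] = [ b ]

Solving the linear system:
  x*      = (-0.5882, -2, -1.4118)
  lambda* = (-2.2017, 9.4874)
  f(x*)   = 19.0588

x* = (-0.5882, -2, -1.4118), lambda* = (-2.2017, 9.4874)
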